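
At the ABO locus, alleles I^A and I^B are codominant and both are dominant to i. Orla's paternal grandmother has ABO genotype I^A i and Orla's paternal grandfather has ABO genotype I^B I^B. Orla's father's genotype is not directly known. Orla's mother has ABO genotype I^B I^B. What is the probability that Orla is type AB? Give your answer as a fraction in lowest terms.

Orla's father's ABO genotype from I^A i × I^B I^B: 1/2 I^A I^B, 1/2 I^B i.
Crossing each possibility with the mother I^B I^B and summing P(type AB): 1/2·1/2 + 1/2·0 = 1/4.

1/4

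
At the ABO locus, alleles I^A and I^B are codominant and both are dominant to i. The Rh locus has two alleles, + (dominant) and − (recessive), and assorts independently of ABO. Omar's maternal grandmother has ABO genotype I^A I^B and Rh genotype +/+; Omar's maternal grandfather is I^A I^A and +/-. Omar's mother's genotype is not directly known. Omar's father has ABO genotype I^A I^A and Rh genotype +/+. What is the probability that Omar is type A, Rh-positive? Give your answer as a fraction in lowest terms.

Omar's mother's ABO genotype from I^A I^B × I^A I^A: 1/2 I^A I^A, 1/2 I^A I^B.
Crossing each possibility with the father I^A I^A and summing P(type A): 1/2·1 + 1/2·1/2 = 3/4.
Similarly for Rh via the mother's Rh distribution: P(Rh+) = 1.
Independent loci: 3/4 × 1 = 3/4.

3/4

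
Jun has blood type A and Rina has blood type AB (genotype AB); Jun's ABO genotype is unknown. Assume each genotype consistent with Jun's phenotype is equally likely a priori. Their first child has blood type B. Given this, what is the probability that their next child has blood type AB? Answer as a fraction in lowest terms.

1/4

Possible genotypes: Jun ∈ {AA, AO}; Rina ∈ {AB}.
Weight each parental genotype pair by prior × P(type-B child):
  AO × AB: posterior weight 1; P(next child type AB) = 1/4.
Weighted sum = 1/4.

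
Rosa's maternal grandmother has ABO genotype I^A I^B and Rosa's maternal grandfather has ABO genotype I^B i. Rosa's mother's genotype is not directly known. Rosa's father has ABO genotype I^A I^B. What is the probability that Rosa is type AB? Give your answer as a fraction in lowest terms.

Rosa's mother's ABO genotype from I^A I^B × I^B i: 1/4 I^A I^B, 1/4 I^A i, 1/4 I^B I^B, 1/4 I^B i.
Crossing each possibility with the father I^A I^B and summing P(type AB): 1/4·1/2 + 1/4·1/4 + 1/4·1/2 + 1/4·1/4 = 3/8.

3/8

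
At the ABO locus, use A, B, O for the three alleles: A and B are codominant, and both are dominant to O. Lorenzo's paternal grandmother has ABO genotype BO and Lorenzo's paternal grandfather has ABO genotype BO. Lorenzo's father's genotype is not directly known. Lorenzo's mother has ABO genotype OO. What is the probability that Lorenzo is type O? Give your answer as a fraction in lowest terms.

1/2

Lorenzo's father's ABO genotype from BO × BO: 1/4 BB, 1/2 BO, 1/4 OO.
Crossing each possibility with the mother OO and summing P(type O): 1/4·0 + 1/2·1/2 + 1/4·1 = 1/2.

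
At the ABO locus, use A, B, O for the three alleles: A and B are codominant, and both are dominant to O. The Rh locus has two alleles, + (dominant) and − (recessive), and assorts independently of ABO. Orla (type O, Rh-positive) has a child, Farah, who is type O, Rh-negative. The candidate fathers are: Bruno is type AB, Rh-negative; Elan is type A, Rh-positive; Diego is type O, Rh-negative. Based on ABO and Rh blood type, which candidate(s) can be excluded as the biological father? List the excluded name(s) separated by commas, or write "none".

Bruno

A candidate is excluded only if no genotype consistent with his phenotype could produce a type O, Rh-negative child with a type O, Rh-positive mother.
Bruno (type AB, Rh-): no genotype consistent with that phenotype can produce a type-O Rh- child with a type-O mother.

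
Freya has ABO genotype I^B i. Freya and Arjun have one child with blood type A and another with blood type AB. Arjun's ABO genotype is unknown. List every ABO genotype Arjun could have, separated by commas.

For each candidate genotype of Arjun, check whether crossing it with I^B i can produce every observed child phenotype.
  I^A I^A → possible child types {A, AB} ✓
  I^A I^B → possible child types {A, B, AB} ✓
  I^A i → possible child types {O, A, B, AB} ✓
  I^B I^B → possible child types {B} ✗
  I^B i → possible child types {O, B} ✗
  i i → possible child types {O, B} ✗

I^A I^A, I^A I^B, I^A i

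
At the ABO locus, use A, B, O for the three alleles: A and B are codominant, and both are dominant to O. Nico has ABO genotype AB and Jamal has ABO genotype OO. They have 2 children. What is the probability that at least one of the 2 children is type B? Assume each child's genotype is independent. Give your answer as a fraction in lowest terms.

ABO cross AB × OO → 1/2 A, 1/2 B.
So P(type B) = 1/2 per child.
P(none) = (1/2)^2 = 1/4; P(at least one) = 1 − 1/4 = 3/4.

3/4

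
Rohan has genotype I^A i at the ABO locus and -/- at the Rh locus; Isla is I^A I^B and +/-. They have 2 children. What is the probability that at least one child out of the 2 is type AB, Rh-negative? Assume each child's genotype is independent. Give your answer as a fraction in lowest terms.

ABO cross I^A i × I^A I^B → 1/2 A, 1/4 B, 1/4 AB.
Rh cross -/- × +/- → 1/2 Rh+, 1/2 Rh-; so P(type AB, Rh-negative) = 1/4 × 1/2 = 1/8 per child.
P(none) = (7/8)^2 = 49/64; P(at least one) = 1 − 49/64 = 15/64.

15/64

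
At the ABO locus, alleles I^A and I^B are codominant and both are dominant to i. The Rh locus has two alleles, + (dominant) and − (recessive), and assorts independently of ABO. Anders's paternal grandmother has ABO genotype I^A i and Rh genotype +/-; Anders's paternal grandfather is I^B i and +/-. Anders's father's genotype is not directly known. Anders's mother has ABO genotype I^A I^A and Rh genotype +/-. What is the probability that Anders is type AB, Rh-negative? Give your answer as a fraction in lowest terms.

1/16

Anders's father's ABO genotype from I^A i × I^B i: 1/4 I^A I^B, 1/4 I^A i, 1/4 I^B i, 1/4 i i.
Crossing each possibility with the mother I^A I^A and summing P(type AB): 1/4·1/2 + 1/4·0 + 1/4·1/2 + 1/4·0 = 1/4.
Similarly for Rh via the father's Rh distribution: P(Rh-) = 1/4.
Independent loci: 1/4 × 1/4 = 1/16.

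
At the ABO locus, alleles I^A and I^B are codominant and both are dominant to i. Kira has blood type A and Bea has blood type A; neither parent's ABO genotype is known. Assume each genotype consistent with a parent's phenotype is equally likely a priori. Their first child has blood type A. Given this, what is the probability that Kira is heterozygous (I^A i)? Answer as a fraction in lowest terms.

Possible genotypes: Kira ∈ {I^A I^A, I^A i}; Bea ∈ {I^A I^A, I^A i}.
Weight each parental genotype pair by prior × P(type-A child):
  I^A I^A × I^A I^A: posterior weight 4/15.
  I^A I^A × I^A i: posterior weight 4/15.
  I^A i × I^A I^A: posterior weight 4/15.
  I^A i × I^A i: posterior weight 1/5.
Sum the posterior weight over pairs where Kira is I^A i: 7/15.

7/15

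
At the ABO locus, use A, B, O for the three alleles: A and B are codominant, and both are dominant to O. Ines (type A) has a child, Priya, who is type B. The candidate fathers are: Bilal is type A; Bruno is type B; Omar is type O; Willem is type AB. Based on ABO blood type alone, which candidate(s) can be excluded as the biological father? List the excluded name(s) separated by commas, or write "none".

Bilal, Omar

A candidate is excluded only if no genotype consistent with his phenotype could produce a type B child with a type A mother.
Bilal (type A): no genotype consistent with that phenotype can produce a type-B child with a type-A mother.
Omar (type O): no genotype consistent with that phenotype can produce a type-B child with a type-A mother.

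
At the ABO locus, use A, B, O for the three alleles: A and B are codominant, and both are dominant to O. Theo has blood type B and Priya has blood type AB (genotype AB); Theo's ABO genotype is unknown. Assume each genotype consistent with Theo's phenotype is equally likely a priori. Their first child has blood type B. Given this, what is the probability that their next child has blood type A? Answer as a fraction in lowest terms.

1/8

Possible genotypes: Theo ∈ {BB, BO}; Priya ∈ {AB}.
Weight each parental genotype pair by prior × P(type-B child):
  BB × AB: posterior weight 1/2; P(next child type A) = 0.
  BO × AB: posterior weight 1/2; P(next child type A) = 1/4.
Weighted sum = 1/8.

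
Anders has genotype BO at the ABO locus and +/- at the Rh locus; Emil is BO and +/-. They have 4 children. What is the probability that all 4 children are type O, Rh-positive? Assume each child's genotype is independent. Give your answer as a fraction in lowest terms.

ABO cross BO × BO → 1/4 O, 3/4 B.
Rh cross +/- × +/- → 3/4 Rh+, 1/4 Rh-; so P(type O, Rh-positive) = 1/4 × 3/4 = 3/16 per child.
All 4 independent: (3/16)^4 = 81/65536.

81/65536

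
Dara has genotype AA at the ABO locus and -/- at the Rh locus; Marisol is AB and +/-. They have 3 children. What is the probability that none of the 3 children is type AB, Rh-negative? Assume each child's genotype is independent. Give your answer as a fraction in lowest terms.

ABO cross AA × AB → 1/2 A, 1/2 AB.
Rh cross -/- × +/- → 1/2 Rh+, 1/2 Rh-; so P(type AB, Rh-negative) = 1/2 × 1/2 = 1/4 per child.
P(not type AB, Rh-negative) = 3/4 for one child; (3/4)^3 = 27/64.

27/64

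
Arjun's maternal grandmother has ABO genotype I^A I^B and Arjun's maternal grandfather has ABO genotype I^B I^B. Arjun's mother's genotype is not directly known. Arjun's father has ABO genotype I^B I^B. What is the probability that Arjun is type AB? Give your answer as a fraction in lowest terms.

1/4

Arjun's mother's ABO genotype from I^A I^B × I^B I^B: 1/2 I^A I^B, 1/2 I^B I^B.
Crossing each possibility with the father I^B I^B and summing P(type AB): 1/2·1/2 + 1/2·0 = 1/4.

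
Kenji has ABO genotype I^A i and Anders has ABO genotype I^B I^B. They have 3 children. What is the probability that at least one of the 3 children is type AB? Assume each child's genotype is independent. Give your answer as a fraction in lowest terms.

7/8

ABO cross I^A i × I^B I^B → 1/2 B, 1/2 AB.
So P(type AB) = 1/2 per child.
P(none) = (1/2)^3 = 1/8; P(at least one) = 1 − 1/8 = 7/8.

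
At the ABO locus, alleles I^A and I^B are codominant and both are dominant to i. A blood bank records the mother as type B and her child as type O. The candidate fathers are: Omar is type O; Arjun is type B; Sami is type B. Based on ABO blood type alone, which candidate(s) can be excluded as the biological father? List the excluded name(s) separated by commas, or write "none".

A candidate is excluded only if no genotype consistent with his phenotype could produce a type O child with a type B mother.
Every candidate has at least one consistent genotype combination, so none can be excluded.

none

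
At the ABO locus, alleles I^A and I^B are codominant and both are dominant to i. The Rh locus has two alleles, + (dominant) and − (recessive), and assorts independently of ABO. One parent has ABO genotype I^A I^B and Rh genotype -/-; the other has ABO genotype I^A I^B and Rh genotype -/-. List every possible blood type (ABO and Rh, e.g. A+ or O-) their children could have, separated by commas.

Gametes from I^A I^B × I^A I^B give offspring ABO genotypes I^A I^A, I^A I^B, I^B I^B, i.e. phenotypes A, B, AB.
Rh cross -/- × -/- → phenotypes Rh-.
Combining independently: A-, B-, AB-.

A-, B-, AB-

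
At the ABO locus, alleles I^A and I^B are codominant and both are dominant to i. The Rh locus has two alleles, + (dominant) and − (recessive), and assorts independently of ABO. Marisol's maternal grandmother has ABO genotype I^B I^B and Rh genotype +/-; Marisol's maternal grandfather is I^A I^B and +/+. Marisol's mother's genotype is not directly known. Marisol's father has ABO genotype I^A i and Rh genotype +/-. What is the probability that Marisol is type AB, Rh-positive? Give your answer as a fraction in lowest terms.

Marisol's mother's ABO genotype from I^B I^B × I^A I^B: 1/2 I^A I^B, 1/2 I^B I^B.
Crossing each possibility with the father I^A i and summing P(type AB): 1/2·1/4 + 1/2·1/2 = 3/8.
Similarly for Rh via the mother's Rh distribution: P(Rh+) = 7/8.
Independent loci: 3/8 × 7/8 = 21/64.

21/64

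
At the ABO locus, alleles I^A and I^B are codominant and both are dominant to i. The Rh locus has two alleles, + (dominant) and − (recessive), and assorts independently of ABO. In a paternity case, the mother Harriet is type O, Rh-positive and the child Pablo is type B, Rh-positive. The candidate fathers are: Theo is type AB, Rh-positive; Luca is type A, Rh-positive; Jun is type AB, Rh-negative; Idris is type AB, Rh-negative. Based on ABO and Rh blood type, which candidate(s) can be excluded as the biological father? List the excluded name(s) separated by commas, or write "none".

Luca

A candidate is excluded only if no genotype consistent with his phenotype could produce a type B, Rh-positive child with a type O, Rh-positive mother.
Luca (type A, Rh+): no genotype consistent with that phenotype can produce a type-B Rh+ child with a type-O mother.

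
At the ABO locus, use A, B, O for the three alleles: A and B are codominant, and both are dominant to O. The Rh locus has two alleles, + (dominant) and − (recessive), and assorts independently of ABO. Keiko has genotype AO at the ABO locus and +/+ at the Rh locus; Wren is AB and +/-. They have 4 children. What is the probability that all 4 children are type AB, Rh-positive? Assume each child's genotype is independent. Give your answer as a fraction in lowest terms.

1/256

ABO cross AO × AB → 1/2 A, 1/4 B, 1/4 AB.
Rh cross +/+ × +/- → 1 Rh+; so P(type AB, Rh-positive) = 1/4 × 1 = 1/4 per child.
All 4 independent: (1/4)^4 = 1/256.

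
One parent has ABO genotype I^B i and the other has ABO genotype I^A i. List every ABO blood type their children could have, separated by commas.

O, A, B, AB

Gametes from I^B i × I^A i give offspring ABO genotypes I^A I^B, I^A i, I^B i, i i, i.e. phenotypes O, A, B, AB.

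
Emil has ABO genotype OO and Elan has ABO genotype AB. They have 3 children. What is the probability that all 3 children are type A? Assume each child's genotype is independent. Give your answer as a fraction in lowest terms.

1/8

ABO cross OO × AB → 1/2 A, 1/2 B.
So P(type A) = 1/2 per child.
All 3 independent: (1/2)^3 = 1/8.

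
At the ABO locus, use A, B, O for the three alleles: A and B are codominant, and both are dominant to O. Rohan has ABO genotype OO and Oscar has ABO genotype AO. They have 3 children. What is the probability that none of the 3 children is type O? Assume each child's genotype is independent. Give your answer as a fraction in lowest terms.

1/8

ABO cross OO × AO → 1/2 O, 1/2 A.
So P(type O) = 1/2 per child.
P(not type O) = 1/2 for one child; (1/2)^3 = 1/8.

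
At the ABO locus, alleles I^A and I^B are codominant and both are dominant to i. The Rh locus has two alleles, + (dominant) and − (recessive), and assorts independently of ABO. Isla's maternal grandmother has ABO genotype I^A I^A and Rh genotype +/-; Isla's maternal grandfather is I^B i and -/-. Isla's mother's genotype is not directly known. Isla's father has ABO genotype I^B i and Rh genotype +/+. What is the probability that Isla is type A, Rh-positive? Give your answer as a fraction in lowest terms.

Isla's mother's ABO genotype from I^A I^A × I^B i: 1/2 I^A I^B, 1/2 I^A i.
Crossing each possibility with the father I^B i and summing P(type A): 1/2·1/4 + 1/2·1/4 = 1/4.
Similarly for Rh via the mother's Rh distribution: P(Rh+) = 1.
Independent loci: 1/4 × 1 = 1/4.

1/4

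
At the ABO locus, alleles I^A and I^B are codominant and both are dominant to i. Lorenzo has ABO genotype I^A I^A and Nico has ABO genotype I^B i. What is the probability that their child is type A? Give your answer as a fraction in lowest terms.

ABO cross I^A I^A × I^B i → offspring phenotypes: 1/2 A, 1/2 AB.
So P(type A) = 1/2.

1/2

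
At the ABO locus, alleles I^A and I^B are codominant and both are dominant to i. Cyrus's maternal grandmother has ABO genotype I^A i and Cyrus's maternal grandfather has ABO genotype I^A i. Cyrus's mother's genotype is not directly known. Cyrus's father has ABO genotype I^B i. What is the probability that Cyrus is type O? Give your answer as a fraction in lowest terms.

1/4

Cyrus's mother's ABO genotype from I^A i × I^A i: 1/4 I^A I^A, 1/2 I^A i, 1/4 i i.
Crossing each possibility with the father I^B i and summing P(type O): 1/4·0 + 1/2·1/4 + 1/4·1/2 = 1/4.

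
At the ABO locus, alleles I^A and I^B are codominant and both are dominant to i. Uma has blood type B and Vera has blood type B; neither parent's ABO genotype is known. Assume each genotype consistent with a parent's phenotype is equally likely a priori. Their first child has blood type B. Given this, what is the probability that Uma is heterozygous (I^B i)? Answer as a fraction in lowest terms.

Possible genotypes: Uma ∈ {I^B I^B, I^B i}; Vera ∈ {I^B I^B, I^B i}.
Weight each parental genotype pair by prior × P(type-B child):
  I^B I^B × I^B I^B: posterior weight 4/15.
  I^B I^B × I^B i: posterior weight 4/15.
  I^B i × I^B I^B: posterior weight 4/15.
  I^B i × I^B i: posterior weight 1/5.
Sum the posterior weight over pairs where Uma is I^B i: 7/15.

7/15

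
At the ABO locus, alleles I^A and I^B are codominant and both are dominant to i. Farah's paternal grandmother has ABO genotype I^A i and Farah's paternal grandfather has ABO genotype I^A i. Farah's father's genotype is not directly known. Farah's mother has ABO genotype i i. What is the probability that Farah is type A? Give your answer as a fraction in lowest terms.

1/2

Farah's father's ABO genotype from I^A i × I^A i: 1/4 I^A I^A, 1/2 I^A i, 1/4 i i.
Crossing each possibility with the mother i i and summing P(type A): 1/4·1 + 1/2·1/2 + 1/4·0 = 1/2.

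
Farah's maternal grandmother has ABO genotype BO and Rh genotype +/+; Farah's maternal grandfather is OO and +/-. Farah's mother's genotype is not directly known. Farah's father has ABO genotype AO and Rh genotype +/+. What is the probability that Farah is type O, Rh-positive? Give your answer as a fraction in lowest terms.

3/8

Farah's mother's ABO genotype from BO × OO: 1/2 BO, 1/2 OO.
Crossing each possibility with the father AO and summing P(type O): 1/2·1/4 + 1/2·1/2 = 3/8.
Similarly for Rh via the mother's Rh distribution: P(Rh+) = 1.
Independent loci: 3/8 × 1 = 3/8.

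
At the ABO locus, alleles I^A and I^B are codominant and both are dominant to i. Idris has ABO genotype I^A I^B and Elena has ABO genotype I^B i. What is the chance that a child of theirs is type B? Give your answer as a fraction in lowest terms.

ABO cross I^A I^B × I^B i → offspring phenotypes: 1/4 A, 1/2 B, 1/4 AB.
So P(type B) = 1/2.

1/2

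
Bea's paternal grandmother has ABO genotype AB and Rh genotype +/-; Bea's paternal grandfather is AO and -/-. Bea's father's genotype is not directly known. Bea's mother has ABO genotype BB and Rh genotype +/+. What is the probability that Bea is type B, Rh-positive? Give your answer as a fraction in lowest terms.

Bea's father's ABO genotype from AB × AO: 1/4 AA, 1/4 AB, 1/4 AO, 1/4 BO.
Crossing each possibility with the mother BB and summing P(type B): 1/4·0 + 1/4·1/2 + 1/4·1/2 + 1/4·1 = 1/2.
Similarly for Rh via the father's Rh distribution: P(Rh+) = 1.
Independent loci: 1/2 × 1 = 1/2.

1/2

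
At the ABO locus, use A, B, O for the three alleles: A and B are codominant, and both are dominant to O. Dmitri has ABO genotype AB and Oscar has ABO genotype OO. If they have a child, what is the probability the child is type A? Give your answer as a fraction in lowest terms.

ABO cross AB × OO → offspring phenotypes: 1/2 A, 1/2 B.
So P(type A) = 1/2.

1/2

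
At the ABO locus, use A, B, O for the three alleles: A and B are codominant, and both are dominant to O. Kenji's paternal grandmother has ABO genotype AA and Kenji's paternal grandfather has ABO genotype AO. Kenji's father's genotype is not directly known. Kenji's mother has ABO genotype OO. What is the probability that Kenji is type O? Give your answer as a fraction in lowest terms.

Kenji's father's ABO genotype from AA × AO: 1/2 AA, 1/2 AO.
Crossing each possibility with the mother OO and summing P(type O): 1/2·0 + 1/2·1/2 = 1/4.

1/4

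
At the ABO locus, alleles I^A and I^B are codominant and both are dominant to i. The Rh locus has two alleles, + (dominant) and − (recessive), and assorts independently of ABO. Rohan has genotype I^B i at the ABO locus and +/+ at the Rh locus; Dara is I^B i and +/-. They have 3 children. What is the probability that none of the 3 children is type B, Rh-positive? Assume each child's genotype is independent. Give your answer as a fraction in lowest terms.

1/64

ABO cross I^B i × I^B i → 1/4 O, 3/4 B.
Rh cross +/+ × +/- → 1 Rh+; so P(type B, Rh-positive) = 3/4 × 1 = 3/4 per child.
P(not type B, Rh-positive) = 1/4 for one child; (1/4)^3 = 1/64.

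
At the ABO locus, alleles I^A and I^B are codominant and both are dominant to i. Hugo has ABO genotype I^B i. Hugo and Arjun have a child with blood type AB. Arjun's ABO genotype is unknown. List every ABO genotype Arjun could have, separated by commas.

For each candidate genotype of Arjun, check whether crossing it with I^B i can produce every observed child phenotype.
  I^A I^A → possible child types {A, AB} ✓
  I^A I^B → possible child types {A, B, AB} ✓
  I^A i → possible child types {O, A, B, AB} ✓
  I^B I^B → possible child types {B} ✗
  I^B i → possible child types {O, B} ✗
  i i → possible child types {O, B} ✗

I^A I^A, I^A I^B, I^A i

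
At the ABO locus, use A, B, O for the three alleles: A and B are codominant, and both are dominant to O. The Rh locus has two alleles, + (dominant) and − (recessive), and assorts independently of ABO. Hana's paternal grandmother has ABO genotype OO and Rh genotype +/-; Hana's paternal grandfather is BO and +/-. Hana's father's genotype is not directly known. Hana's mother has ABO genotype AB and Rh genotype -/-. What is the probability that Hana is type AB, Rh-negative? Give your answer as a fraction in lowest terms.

1/16

Hana's father's ABO genotype from OO × BO: 1/2 BO, 1/2 OO.
Crossing each possibility with the mother AB and summing P(type AB): 1/2·1/4 + 1/2·0 = 1/8.
Similarly for Rh via the father's Rh distribution: P(Rh-) = 1/2.
Independent loci: 1/8 × 1/2 = 1/16.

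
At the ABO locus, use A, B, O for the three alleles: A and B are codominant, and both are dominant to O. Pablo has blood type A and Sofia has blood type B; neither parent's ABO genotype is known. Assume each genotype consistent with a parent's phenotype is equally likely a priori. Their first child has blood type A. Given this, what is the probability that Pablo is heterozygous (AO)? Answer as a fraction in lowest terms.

1/3

Possible genotypes: Pablo ∈ {AA, AO}; Sofia ∈ {BB, BO}.
Weight each parental genotype pair by prior × P(type-A child):
  AA × BO: posterior weight 2/3.
  AO × BO: posterior weight 1/3.
Sum the posterior weight over pairs where Pablo is AO: 1/3.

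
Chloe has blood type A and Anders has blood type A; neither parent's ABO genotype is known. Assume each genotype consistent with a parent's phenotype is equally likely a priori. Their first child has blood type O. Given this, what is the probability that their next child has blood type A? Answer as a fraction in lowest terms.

3/4

Possible genotypes: Chloe ∈ {AA, AO}; Anders ∈ {AA, AO}.
Weight each parental genotype pair by prior × P(type-O child):
  AO × AO: posterior weight 1; P(next child type A) = 3/4.
Weighted sum = 3/4.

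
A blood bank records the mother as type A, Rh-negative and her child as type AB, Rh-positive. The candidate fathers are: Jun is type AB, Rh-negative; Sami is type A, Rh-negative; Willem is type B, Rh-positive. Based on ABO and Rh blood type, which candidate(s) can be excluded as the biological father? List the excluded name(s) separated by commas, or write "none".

Jun, Sami

A candidate is excluded only if no genotype consistent with his phenotype could produce a type AB, Rh-positive child with a type A, Rh-negative mother.
Jun (type AB, Rh-): no genotype consistent with that phenotype can produce a type-AB Rh+ child with a type-A mother.
Sami (type A, Rh-): no genotype consistent with that phenotype can produce a type-AB Rh+ child with a type-A mother.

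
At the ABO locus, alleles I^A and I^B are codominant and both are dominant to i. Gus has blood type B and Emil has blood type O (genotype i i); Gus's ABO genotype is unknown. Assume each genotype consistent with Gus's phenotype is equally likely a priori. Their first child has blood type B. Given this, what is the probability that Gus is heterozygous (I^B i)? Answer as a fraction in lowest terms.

1/3

Possible genotypes: Gus ∈ {I^B I^B, I^B i}; Emil ∈ {i i}.
Weight each parental genotype pair by prior × P(type-B child):
  I^B I^B × i i: posterior weight 2/3.
  I^B i × i i: posterior weight 1/3.
Sum the posterior weight over pairs where Gus is I^B i: 1/3.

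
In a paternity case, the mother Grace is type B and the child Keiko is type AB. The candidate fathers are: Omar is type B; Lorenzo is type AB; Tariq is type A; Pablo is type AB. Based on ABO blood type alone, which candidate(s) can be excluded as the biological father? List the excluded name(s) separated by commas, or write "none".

Omar

A candidate is excluded only if no genotype consistent with his phenotype could produce a type AB child with a type B mother.
Omar (type B): no genotype consistent with that phenotype can produce a type-AB child with a type-B mother.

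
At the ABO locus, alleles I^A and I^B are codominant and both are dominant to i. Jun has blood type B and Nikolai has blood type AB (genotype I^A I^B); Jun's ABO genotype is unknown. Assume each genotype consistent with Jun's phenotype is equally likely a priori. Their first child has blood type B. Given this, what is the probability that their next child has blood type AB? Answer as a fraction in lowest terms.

Possible genotypes: Jun ∈ {I^B I^B, I^B i}; Nikolai ∈ {I^A I^B}.
Weight each parental genotype pair by prior × P(type-B child):
  I^B I^B × I^A I^B: posterior weight 1/2; P(next child type AB) = 1/2.
  I^B i × I^A I^B: posterior weight 1/2; P(next child type AB) = 1/4.
Weighted sum = 3/8.

3/8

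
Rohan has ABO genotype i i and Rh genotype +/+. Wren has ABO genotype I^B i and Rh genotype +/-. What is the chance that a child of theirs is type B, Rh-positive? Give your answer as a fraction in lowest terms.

1/2

ABO cross i i × I^B i → offspring phenotypes: 1/2 O, 1/2 B.
Rh cross +/+ × +/- → 1 Rh+.
Independent loci: P(type B, Rh-positive) = 1/2 × 1 = 1/2.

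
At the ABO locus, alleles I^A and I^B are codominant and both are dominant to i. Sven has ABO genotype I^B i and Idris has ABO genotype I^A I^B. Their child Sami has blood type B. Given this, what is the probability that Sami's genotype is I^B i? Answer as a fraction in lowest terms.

1/2

Cross I^B i × I^A I^B → 1/4 I^A I^B, 1/4 I^A i, 1/4 I^B I^B, 1/4 I^B i.
Type-B genotypes among offspring: I^B I^B (1/4), I^B i (1/4); total 1/2.
P(I^B i | type B) = (1/4) / (1/2) = 1/2.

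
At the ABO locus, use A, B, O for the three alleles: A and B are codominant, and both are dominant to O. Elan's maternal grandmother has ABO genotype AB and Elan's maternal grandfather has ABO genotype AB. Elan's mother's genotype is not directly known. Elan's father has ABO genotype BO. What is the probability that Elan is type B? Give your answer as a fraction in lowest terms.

Elan's mother's ABO genotype from AB × AB: 1/4 AA, 1/2 AB, 1/4 BB.
Crossing each possibility with the father BO and summing P(type B): 1/4·0 + 1/2·1/2 + 1/4·1 = 1/2.

1/2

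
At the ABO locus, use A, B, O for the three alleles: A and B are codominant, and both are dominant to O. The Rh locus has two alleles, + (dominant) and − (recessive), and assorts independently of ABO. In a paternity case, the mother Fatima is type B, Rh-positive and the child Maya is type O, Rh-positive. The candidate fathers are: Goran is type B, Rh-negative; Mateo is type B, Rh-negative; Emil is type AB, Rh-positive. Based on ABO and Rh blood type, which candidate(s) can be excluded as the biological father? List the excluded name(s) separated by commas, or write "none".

A candidate is excluded only if no genotype consistent with his phenotype could produce a type O, Rh-positive child with a type B, Rh-positive mother.
Emil (type AB, Rh+): no genotype consistent with that phenotype can produce a type-O Rh+ child with a type-B mother.

Emil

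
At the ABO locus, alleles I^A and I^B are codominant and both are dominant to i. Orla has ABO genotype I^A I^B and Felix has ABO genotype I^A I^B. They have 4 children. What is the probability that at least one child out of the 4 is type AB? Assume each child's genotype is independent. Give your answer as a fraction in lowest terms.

15/16

ABO cross I^A I^B × I^A I^B → 1/4 A, 1/4 B, 1/2 AB.
So P(type AB) = 1/2 per child.
P(none) = (1/2)^4 = 1/16; P(at least one) = 1 − 1/16 = 15/16.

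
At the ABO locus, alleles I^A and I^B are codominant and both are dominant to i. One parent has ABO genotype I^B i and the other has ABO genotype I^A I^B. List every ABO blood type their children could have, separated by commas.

Gametes from I^B i × I^A I^B give offspring ABO genotypes I^A I^B, I^A i, I^B I^B, I^B i, i.e. phenotypes A, B, AB.

A, B, AB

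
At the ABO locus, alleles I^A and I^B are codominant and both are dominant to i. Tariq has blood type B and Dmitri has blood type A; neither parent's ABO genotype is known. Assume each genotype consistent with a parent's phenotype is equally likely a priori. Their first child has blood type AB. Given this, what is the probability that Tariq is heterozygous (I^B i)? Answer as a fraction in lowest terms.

1/3

Possible genotypes: Tariq ∈ {I^B I^B, I^B i}; Dmitri ∈ {I^A I^A, I^A i}.
Weight each parental genotype pair by prior × P(type-AB child):
  I^B I^B × I^A I^A: posterior weight 4/9.
  I^B I^B × I^A i: posterior weight 2/9.
  I^B i × I^A I^A: posterior weight 2/9.
  I^B i × I^A i: posterior weight 1/9.
Sum the posterior weight over pairs where Tariq is I^B i: 1/3.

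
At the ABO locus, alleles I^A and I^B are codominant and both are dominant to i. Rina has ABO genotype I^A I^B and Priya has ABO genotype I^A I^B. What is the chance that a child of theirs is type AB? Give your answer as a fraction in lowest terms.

ABO cross I^A I^B × I^A I^B → offspring phenotypes: 1/4 A, 1/4 B, 1/2 AB.
So P(type AB) = 1/2.

1/2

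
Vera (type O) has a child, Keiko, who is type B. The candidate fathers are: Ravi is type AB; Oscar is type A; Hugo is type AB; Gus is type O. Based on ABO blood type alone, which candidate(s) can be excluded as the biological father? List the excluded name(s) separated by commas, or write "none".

A candidate is excluded only if no genotype consistent with his phenotype could produce a type B child with a type O mother.
Oscar (type A): no genotype consistent with that phenotype can produce a type-B child with a type-O mother.
Gus (type O): no genotype consistent with that phenotype can produce a type-B child with a type-O mother.

Oscar, Gus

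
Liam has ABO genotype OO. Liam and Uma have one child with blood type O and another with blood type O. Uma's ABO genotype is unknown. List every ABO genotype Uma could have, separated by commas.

AO, BO, OO

For each candidate genotype of Uma, check whether crossing it with OO can produce every observed child phenotype.
  AA → possible child types {A} ✗
  AB → possible child types {A, B} ✗
  AO → possible child types {O, A} ✓
  BB → possible child types {B} ✗
  BO → possible child types {O, B} ✓
  OO → possible child types {O} ✓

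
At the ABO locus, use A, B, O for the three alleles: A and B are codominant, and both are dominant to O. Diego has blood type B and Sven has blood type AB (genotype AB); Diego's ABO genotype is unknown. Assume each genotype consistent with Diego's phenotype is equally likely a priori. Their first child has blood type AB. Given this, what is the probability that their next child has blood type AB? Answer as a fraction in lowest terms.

5/12

Possible genotypes: Diego ∈ {BB, BO}; Sven ∈ {AB}.
Weight each parental genotype pair by prior × P(type-AB child):
  BB × AB: posterior weight 2/3; P(next child type AB) = 1/2.
  BO × AB: posterior weight 1/3; P(next child type AB) = 1/4.
Weighted sum = 5/12.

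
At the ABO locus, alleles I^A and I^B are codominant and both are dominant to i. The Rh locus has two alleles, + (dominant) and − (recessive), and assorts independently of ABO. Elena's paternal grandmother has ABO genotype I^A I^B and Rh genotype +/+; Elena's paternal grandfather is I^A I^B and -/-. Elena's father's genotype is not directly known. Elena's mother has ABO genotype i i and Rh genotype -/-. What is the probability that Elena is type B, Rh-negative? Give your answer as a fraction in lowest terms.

Elena's father's ABO genotype from I^A I^B × I^A I^B: 1/4 I^A I^A, 1/2 I^A I^B, 1/4 I^B I^B.
Crossing each possibility with the mother i i and summing P(type B): 1/4·0 + 1/2·1/2 + 1/4·1 = 1/2.
Similarly for Rh via the father's Rh distribution: P(Rh-) = 1/2.
Independent loci: 1/2 × 1/2 = 1/4.

1/4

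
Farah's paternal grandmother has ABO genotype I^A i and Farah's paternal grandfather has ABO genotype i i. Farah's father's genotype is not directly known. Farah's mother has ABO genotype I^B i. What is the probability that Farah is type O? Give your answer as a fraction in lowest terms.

Farah's father's ABO genotype from I^A i × i i: 1/2 I^A i, 1/2 i i.
Crossing each possibility with the mother I^B i and summing P(type O): 1/2·1/4 + 1/2·1/2 = 3/8.

3/8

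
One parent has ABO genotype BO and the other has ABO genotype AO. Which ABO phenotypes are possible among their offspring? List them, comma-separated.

O, A, B, AB

Gametes from BO × AO give offspring ABO genotypes AB, AO, BO, OO, i.e. phenotypes O, A, B, AB.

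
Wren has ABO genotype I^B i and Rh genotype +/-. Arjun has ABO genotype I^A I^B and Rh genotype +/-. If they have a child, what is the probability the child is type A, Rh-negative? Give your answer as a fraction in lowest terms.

1/16

ABO cross I^B i × I^A I^B → offspring phenotypes: 1/4 A, 1/2 B, 1/4 AB.
Rh cross +/- × +/- → 3/4 Rh+, 1/4 Rh-.
Independent loci: P(type A, Rh-negative) = 1/4 × 1/4 = 1/16.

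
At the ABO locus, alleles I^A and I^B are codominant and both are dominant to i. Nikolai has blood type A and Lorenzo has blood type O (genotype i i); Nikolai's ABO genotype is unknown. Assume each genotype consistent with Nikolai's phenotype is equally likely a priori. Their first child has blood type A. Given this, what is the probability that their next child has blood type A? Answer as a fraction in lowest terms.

Possible genotypes: Nikolai ∈ {I^A I^A, I^A i}; Lorenzo ∈ {i i}.
Weight each parental genotype pair by prior × P(type-A child):
  I^A I^A × i i: posterior weight 2/3; P(next child type A) = 1.
  I^A i × i i: posterior weight 1/3; P(next child type A) = 1/2.
Weighted sum = 5/6.

5/6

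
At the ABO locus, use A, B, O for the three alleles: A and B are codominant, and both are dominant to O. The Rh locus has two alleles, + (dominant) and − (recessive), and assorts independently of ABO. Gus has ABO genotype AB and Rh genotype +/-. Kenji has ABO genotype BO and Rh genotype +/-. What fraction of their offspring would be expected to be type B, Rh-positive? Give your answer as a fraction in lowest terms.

ABO cross AB × BO → offspring phenotypes: 1/4 A, 1/2 B, 1/4 AB.
Rh cross +/- × +/- → 3/4 Rh+, 1/4 Rh-.
Independent loci: P(type B, Rh-positive) = 1/2 × 3/4 = 3/8.

3/8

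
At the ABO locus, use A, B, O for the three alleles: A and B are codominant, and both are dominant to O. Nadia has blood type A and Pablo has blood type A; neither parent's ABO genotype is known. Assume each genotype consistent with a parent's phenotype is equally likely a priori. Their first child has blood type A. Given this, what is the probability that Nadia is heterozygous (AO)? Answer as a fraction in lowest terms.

Possible genotypes: Nadia ∈ {AA, AO}; Pablo ∈ {AA, AO}.
Weight each parental genotype pair by prior × P(type-A child):
  AA × AA: posterior weight 4/15.
  AA × AO: posterior weight 4/15.
  AO × AA: posterior weight 4/15.
  AO × AO: posterior weight 1/5.
Sum the posterior weight over pairs where Nadia is AO: 7/15.

7/15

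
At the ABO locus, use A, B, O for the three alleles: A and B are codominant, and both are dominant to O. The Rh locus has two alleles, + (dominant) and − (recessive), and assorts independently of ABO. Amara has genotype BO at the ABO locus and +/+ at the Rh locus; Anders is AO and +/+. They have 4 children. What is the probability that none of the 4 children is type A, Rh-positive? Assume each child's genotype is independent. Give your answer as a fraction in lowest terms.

ABO cross BO × AO → 1/4 O, 1/4 A, 1/4 B, 1/4 AB.
Rh cross +/+ × +/+ → 1 Rh+; so P(type A, Rh-positive) = 1/4 × 1 = 1/4 per child.
P(not type A, Rh-positive) = 3/4 for one child; (3/4)^4 = 81/256.

81/256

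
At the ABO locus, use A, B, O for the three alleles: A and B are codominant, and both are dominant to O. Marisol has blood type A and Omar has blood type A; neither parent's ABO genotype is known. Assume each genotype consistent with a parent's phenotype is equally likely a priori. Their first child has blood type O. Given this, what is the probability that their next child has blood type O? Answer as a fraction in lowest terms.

1/4

Possible genotypes: Marisol ∈ {AA, AO}; Omar ∈ {AA, AO}.
Weight each parental genotype pair by prior × P(type-O child):
  AO × AO: posterior weight 1; P(next child type O) = 1/4.
Weighted sum = 1/4.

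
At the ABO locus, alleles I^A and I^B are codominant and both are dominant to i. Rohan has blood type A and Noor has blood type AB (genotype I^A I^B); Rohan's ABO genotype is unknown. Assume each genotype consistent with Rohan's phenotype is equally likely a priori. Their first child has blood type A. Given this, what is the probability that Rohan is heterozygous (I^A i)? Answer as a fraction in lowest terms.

Possible genotypes: Rohan ∈ {I^A I^A, I^A i}; Noor ∈ {I^A I^B}.
Weight each parental genotype pair by prior × P(type-A child):
  I^A I^A × I^A I^B: posterior weight 1/2.
  I^A i × I^A I^B: posterior weight 1/2.
Sum the posterior weight over pairs where Rohan is I^A i: 1/2.

1/2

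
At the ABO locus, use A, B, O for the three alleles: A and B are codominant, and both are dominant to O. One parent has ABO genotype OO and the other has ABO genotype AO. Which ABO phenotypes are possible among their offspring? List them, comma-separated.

Gametes from OO × AO give offspring ABO genotypes AO, OO, i.e. phenotypes O, A.

O, A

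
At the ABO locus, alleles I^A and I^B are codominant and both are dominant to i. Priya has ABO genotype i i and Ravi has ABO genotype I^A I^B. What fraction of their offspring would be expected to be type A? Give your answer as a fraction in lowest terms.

1/2

ABO cross i i × I^A I^B → offspring phenotypes: 1/2 A, 1/2 B.
So P(type A) = 1/2.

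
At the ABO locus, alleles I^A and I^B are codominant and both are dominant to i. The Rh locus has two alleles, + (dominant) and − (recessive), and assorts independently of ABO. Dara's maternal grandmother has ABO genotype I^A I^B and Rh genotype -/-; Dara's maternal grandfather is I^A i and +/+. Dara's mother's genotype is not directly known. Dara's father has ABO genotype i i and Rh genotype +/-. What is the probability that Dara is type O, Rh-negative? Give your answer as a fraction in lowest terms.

Dara's mother's ABO genotype from I^A I^B × I^A i: 1/4 I^A I^A, 1/4 I^A I^B, 1/4 I^A i, 1/4 I^B i.
Crossing each possibility with the father i i and summing P(type O): 1/4·0 + 1/4·0 + 1/4·1/2 + 1/4·1/2 = 1/4.
Similarly for Rh via the mother's Rh distribution: P(Rh-) = 1/4.
Independent loci: 1/4 × 1/4 = 1/16.

1/16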